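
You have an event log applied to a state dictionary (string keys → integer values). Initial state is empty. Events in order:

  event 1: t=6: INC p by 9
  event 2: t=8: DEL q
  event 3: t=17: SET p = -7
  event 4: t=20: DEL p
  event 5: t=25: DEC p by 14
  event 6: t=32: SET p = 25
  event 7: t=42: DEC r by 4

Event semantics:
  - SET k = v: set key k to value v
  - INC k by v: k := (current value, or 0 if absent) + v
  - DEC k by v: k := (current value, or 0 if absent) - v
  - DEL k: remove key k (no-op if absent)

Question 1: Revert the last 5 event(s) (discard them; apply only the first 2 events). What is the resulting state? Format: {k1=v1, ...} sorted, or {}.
Answer: {p=9}

Derivation:
Keep first 2 events (discard last 5):
  after event 1 (t=6: INC p by 9): {p=9}
  after event 2 (t=8: DEL q): {p=9}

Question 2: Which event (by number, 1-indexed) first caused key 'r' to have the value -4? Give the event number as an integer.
Answer: 7

Derivation:
Looking for first event where r becomes -4:
  event 7: r (absent) -> -4  <-- first match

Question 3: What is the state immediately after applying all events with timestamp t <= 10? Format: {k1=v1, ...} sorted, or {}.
Answer: {p=9}

Derivation:
Apply events with t <= 10 (2 events):
  after event 1 (t=6: INC p by 9): {p=9}
  after event 2 (t=8: DEL q): {p=9}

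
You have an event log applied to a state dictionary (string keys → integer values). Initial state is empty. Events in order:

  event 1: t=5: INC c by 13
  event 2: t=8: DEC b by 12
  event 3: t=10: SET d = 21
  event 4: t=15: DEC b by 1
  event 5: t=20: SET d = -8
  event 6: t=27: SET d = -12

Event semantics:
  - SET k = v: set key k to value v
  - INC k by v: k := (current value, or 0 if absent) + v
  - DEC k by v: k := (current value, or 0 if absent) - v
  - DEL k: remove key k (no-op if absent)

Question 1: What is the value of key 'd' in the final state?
Answer: -12

Derivation:
Track key 'd' through all 6 events:
  event 1 (t=5: INC c by 13): d unchanged
  event 2 (t=8: DEC b by 12): d unchanged
  event 3 (t=10: SET d = 21): d (absent) -> 21
  event 4 (t=15: DEC b by 1): d unchanged
  event 5 (t=20: SET d = -8): d 21 -> -8
  event 6 (t=27: SET d = -12): d -8 -> -12
Final: d = -12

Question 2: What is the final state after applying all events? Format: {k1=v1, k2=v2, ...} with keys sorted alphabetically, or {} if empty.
  after event 1 (t=5: INC c by 13): {c=13}
  after event 2 (t=8: DEC b by 12): {b=-12, c=13}
  after event 3 (t=10: SET d = 21): {b=-12, c=13, d=21}
  after event 4 (t=15: DEC b by 1): {b=-13, c=13, d=21}
  after event 5 (t=20: SET d = -8): {b=-13, c=13, d=-8}
  after event 6 (t=27: SET d = -12): {b=-13, c=13, d=-12}

Answer: {b=-13, c=13, d=-12}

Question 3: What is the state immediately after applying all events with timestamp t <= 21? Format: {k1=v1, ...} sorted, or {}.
Answer: {b=-13, c=13, d=-8}

Derivation:
Apply events with t <= 21 (5 events):
  after event 1 (t=5: INC c by 13): {c=13}
  after event 2 (t=8: DEC b by 12): {b=-12, c=13}
  after event 3 (t=10: SET d = 21): {b=-12, c=13, d=21}
  after event 4 (t=15: DEC b by 1): {b=-13, c=13, d=21}
  after event 5 (t=20: SET d = -8): {b=-13, c=13, d=-8}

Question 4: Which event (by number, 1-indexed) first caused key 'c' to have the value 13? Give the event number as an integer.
Looking for first event where c becomes 13:
  event 1: c (absent) -> 13  <-- first match

Answer: 1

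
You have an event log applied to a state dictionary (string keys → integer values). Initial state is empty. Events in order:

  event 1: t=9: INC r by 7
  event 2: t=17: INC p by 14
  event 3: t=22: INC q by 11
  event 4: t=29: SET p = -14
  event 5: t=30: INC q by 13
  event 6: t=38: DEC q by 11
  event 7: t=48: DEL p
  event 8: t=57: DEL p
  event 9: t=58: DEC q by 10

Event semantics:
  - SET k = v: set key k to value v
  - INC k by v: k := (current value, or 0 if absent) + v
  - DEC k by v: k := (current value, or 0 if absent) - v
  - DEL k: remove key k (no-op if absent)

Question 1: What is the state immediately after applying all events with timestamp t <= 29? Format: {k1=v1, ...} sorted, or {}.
Apply events with t <= 29 (4 events):
  after event 1 (t=9: INC r by 7): {r=7}
  after event 2 (t=17: INC p by 14): {p=14, r=7}
  after event 3 (t=22: INC q by 11): {p=14, q=11, r=7}
  after event 4 (t=29: SET p = -14): {p=-14, q=11, r=7}

Answer: {p=-14, q=11, r=7}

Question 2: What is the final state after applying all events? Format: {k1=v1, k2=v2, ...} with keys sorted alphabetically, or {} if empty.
  after event 1 (t=9: INC r by 7): {r=7}
  after event 2 (t=17: INC p by 14): {p=14, r=7}
  after event 3 (t=22: INC q by 11): {p=14, q=11, r=7}
  after event 4 (t=29: SET p = -14): {p=-14, q=11, r=7}
  after event 5 (t=30: INC q by 13): {p=-14, q=24, r=7}
  after event 6 (t=38: DEC q by 11): {p=-14, q=13, r=7}
  after event 7 (t=48: DEL p): {q=13, r=7}
  after event 8 (t=57: DEL p): {q=13, r=7}
  after event 9 (t=58: DEC q by 10): {q=3, r=7}

Answer: {q=3, r=7}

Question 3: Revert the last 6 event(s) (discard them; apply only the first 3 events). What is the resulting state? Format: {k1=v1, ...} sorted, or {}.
Answer: {p=14, q=11, r=7}

Derivation:
Keep first 3 events (discard last 6):
  after event 1 (t=9: INC r by 7): {r=7}
  after event 2 (t=17: INC p by 14): {p=14, r=7}
  after event 3 (t=22: INC q by 11): {p=14, q=11, r=7}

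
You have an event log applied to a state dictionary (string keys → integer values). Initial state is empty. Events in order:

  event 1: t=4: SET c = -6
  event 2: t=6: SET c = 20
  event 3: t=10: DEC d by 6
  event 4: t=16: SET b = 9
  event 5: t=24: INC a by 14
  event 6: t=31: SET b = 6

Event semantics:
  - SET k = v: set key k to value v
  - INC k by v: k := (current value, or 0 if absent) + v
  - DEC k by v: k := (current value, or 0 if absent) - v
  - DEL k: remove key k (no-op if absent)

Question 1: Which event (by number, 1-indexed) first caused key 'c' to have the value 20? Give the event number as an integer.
Looking for first event where c becomes 20:
  event 1: c = -6
  event 2: c -6 -> 20  <-- first match

Answer: 2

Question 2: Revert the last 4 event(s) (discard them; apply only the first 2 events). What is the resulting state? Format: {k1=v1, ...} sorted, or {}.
Answer: {c=20}

Derivation:
Keep first 2 events (discard last 4):
  after event 1 (t=4: SET c = -6): {c=-6}
  after event 2 (t=6: SET c = 20): {c=20}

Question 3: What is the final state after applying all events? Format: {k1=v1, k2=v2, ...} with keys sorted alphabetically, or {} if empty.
Answer: {a=14, b=6, c=20, d=-6}

Derivation:
  after event 1 (t=4: SET c = -6): {c=-6}
  after event 2 (t=6: SET c = 20): {c=20}
  after event 3 (t=10: DEC d by 6): {c=20, d=-6}
  after event 4 (t=16: SET b = 9): {b=9, c=20, d=-6}
  after event 5 (t=24: INC a by 14): {a=14, b=9, c=20, d=-6}
  after event 6 (t=31: SET b = 6): {a=14, b=6, c=20, d=-6}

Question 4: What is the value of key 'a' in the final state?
Track key 'a' through all 6 events:
  event 1 (t=4: SET c = -6): a unchanged
  event 2 (t=6: SET c = 20): a unchanged
  event 3 (t=10: DEC d by 6): a unchanged
  event 4 (t=16: SET b = 9): a unchanged
  event 5 (t=24: INC a by 14): a (absent) -> 14
  event 6 (t=31: SET b = 6): a unchanged
Final: a = 14

Answer: 14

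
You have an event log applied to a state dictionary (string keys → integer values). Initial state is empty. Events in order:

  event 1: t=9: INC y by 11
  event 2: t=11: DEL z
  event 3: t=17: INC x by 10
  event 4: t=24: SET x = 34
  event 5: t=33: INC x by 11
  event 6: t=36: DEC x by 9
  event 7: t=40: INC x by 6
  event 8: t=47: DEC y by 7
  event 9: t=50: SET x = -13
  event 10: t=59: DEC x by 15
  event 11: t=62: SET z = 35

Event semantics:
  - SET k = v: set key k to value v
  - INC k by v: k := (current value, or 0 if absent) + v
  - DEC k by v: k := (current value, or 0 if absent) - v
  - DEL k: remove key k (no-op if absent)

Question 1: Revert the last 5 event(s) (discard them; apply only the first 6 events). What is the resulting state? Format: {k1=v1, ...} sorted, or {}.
Keep first 6 events (discard last 5):
  after event 1 (t=9: INC y by 11): {y=11}
  after event 2 (t=11: DEL z): {y=11}
  after event 3 (t=17: INC x by 10): {x=10, y=11}
  after event 4 (t=24: SET x = 34): {x=34, y=11}
  after event 5 (t=33: INC x by 11): {x=45, y=11}
  after event 6 (t=36: DEC x by 9): {x=36, y=11}

Answer: {x=36, y=11}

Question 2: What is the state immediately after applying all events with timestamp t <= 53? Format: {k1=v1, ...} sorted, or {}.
Answer: {x=-13, y=4}

Derivation:
Apply events with t <= 53 (9 events):
  after event 1 (t=9: INC y by 11): {y=11}
  after event 2 (t=11: DEL z): {y=11}
  after event 3 (t=17: INC x by 10): {x=10, y=11}
  after event 4 (t=24: SET x = 34): {x=34, y=11}
  after event 5 (t=33: INC x by 11): {x=45, y=11}
  after event 6 (t=36: DEC x by 9): {x=36, y=11}
  after event 7 (t=40: INC x by 6): {x=42, y=11}
  after event 8 (t=47: DEC y by 7): {x=42, y=4}
  after event 9 (t=50: SET x = -13): {x=-13, y=4}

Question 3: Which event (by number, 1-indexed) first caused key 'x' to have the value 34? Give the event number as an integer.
Answer: 4

Derivation:
Looking for first event where x becomes 34:
  event 3: x = 10
  event 4: x 10 -> 34  <-- first match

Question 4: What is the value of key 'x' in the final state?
Answer: -28

Derivation:
Track key 'x' through all 11 events:
  event 1 (t=9: INC y by 11): x unchanged
  event 2 (t=11: DEL z): x unchanged
  event 3 (t=17: INC x by 10): x (absent) -> 10
  event 4 (t=24: SET x = 34): x 10 -> 34
  event 5 (t=33: INC x by 11): x 34 -> 45
  event 6 (t=36: DEC x by 9): x 45 -> 36
  event 7 (t=40: INC x by 6): x 36 -> 42
  event 8 (t=47: DEC y by 7): x unchanged
  event 9 (t=50: SET x = -13): x 42 -> -13
  event 10 (t=59: DEC x by 15): x -13 -> -28
  event 11 (t=62: SET z = 35): x unchanged
Final: x = -28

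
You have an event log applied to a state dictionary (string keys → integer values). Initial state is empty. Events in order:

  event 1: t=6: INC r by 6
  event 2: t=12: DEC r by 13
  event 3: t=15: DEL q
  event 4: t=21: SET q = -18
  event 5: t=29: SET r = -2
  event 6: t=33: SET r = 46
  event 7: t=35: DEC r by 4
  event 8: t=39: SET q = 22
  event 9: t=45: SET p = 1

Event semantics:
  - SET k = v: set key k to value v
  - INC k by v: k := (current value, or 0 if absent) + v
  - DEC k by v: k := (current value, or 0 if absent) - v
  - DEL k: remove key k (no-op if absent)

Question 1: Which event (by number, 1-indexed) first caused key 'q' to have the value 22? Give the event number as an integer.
Looking for first event where q becomes 22:
  event 4: q = -18
  event 5: q = -18
  event 6: q = -18
  event 7: q = -18
  event 8: q -18 -> 22  <-- first match

Answer: 8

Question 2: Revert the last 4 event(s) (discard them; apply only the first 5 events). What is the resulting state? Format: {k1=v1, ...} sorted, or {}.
Answer: {q=-18, r=-2}

Derivation:
Keep first 5 events (discard last 4):
  after event 1 (t=6: INC r by 6): {r=6}
  after event 2 (t=12: DEC r by 13): {r=-7}
  after event 3 (t=15: DEL q): {r=-7}
  after event 4 (t=21: SET q = -18): {q=-18, r=-7}
  after event 5 (t=29: SET r = -2): {q=-18, r=-2}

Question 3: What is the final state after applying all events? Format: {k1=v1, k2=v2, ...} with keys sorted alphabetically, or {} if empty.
Answer: {p=1, q=22, r=42}

Derivation:
  after event 1 (t=6: INC r by 6): {r=6}
  after event 2 (t=12: DEC r by 13): {r=-7}
  after event 3 (t=15: DEL q): {r=-7}
  after event 4 (t=21: SET q = -18): {q=-18, r=-7}
  after event 5 (t=29: SET r = -2): {q=-18, r=-2}
  after event 6 (t=33: SET r = 46): {q=-18, r=46}
  after event 7 (t=35: DEC r by 4): {q=-18, r=42}
  after event 8 (t=39: SET q = 22): {q=22, r=42}
  after event 9 (t=45: SET p = 1): {p=1, q=22, r=42}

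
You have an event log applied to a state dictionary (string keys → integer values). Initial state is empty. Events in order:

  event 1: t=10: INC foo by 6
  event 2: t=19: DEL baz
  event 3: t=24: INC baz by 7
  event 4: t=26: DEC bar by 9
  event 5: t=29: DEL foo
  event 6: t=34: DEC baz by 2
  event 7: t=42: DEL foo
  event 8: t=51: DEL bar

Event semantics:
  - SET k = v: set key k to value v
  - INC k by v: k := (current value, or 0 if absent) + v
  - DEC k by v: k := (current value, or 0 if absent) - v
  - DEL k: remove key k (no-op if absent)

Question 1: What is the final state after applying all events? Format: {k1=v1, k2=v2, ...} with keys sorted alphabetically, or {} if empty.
  after event 1 (t=10: INC foo by 6): {foo=6}
  after event 2 (t=19: DEL baz): {foo=6}
  after event 3 (t=24: INC baz by 7): {baz=7, foo=6}
  after event 4 (t=26: DEC bar by 9): {bar=-9, baz=7, foo=6}
  after event 5 (t=29: DEL foo): {bar=-9, baz=7}
  after event 6 (t=34: DEC baz by 2): {bar=-9, baz=5}
  after event 7 (t=42: DEL foo): {bar=-9, baz=5}
  after event 8 (t=51: DEL bar): {baz=5}

Answer: {baz=5}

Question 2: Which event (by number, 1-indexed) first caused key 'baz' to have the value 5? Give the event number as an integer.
Answer: 6

Derivation:
Looking for first event where baz becomes 5:
  event 3: baz = 7
  event 4: baz = 7
  event 5: baz = 7
  event 6: baz 7 -> 5  <-- first match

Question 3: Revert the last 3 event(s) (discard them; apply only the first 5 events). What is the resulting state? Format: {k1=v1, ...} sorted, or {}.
Keep first 5 events (discard last 3):
  after event 1 (t=10: INC foo by 6): {foo=6}
  after event 2 (t=19: DEL baz): {foo=6}
  after event 3 (t=24: INC baz by 7): {baz=7, foo=6}
  after event 4 (t=26: DEC bar by 9): {bar=-9, baz=7, foo=6}
  after event 5 (t=29: DEL foo): {bar=-9, baz=7}

Answer: {bar=-9, baz=7}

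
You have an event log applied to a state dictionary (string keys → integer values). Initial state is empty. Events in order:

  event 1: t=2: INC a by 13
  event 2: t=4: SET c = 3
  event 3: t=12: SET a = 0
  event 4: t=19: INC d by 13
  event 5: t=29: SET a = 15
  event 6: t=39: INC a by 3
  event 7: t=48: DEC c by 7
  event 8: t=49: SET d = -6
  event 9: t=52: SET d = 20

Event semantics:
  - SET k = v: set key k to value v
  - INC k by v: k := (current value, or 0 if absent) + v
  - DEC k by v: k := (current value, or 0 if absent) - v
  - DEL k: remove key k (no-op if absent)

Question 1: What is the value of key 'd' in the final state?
Track key 'd' through all 9 events:
  event 1 (t=2: INC a by 13): d unchanged
  event 2 (t=4: SET c = 3): d unchanged
  event 3 (t=12: SET a = 0): d unchanged
  event 4 (t=19: INC d by 13): d (absent) -> 13
  event 5 (t=29: SET a = 15): d unchanged
  event 6 (t=39: INC a by 3): d unchanged
  event 7 (t=48: DEC c by 7): d unchanged
  event 8 (t=49: SET d = -6): d 13 -> -6
  event 9 (t=52: SET d = 20): d -6 -> 20
Final: d = 20

Answer: 20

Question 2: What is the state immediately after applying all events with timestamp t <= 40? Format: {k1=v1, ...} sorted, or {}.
Apply events with t <= 40 (6 events):
  after event 1 (t=2: INC a by 13): {a=13}
  after event 2 (t=4: SET c = 3): {a=13, c=3}
  after event 3 (t=12: SET a = 0): {a=0, c=3}
  after event 4 (t=19: INC d by 13): {a=0, c=3, d=13}
  after event 5 (t=29: SET a = 15): {a=15, c=3, d=13}
  after event 6 (t=39: INC a by 3): {a=18, c=3, d=13}

Answer: {a=18, c=3, d=13}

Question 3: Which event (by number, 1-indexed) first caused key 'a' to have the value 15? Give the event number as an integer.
Answer: 5

Derivation:
Looking for first event where a becomes 15:
  event 1: a = 13
  event 2: a = 13
  event 3: a = 0
  event 4: a = 0
  event 5: a 0 -> 15  <-- first match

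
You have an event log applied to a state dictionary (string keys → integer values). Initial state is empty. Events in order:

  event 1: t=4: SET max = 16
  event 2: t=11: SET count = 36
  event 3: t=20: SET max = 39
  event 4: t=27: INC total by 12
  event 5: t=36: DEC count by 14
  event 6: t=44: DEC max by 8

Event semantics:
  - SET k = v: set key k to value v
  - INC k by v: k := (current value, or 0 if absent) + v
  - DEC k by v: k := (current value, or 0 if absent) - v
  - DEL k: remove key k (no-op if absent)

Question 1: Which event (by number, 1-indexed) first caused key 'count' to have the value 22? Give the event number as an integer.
Answer: 5

Derivation:
Looking for first event where count becomes 22:
  event 2: count = 36
  event 3: count = 36
  event 4: count = 36
  event 5: count 36 -> 22  <-- first match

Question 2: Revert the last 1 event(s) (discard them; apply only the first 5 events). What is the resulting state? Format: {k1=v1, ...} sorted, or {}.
Answer: {count=22, max=39, total=12}

Derivation:
Keep first 5 events (discard last 1):
  after event 1 (t=4: SET max = 16): {max=16}
  after event 2 (t=11: SET count = 36): {count=36, max=16}
  after event 3 (t=20: SET max = 39): {count=36, max=39}
  after event 4 (t=27: INC total by 12): {count=36, max=39, total=12}
  after event 5 (t=36: DEC count by 14): {count=22, max=39, total=12}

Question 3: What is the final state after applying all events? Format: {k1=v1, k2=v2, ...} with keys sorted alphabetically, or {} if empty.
Answer: {count=22, max=31, total=12}

Derivation:
  after event 1 (t=4: SET max = 16): {max=16}
  after event 2 (t=11: SET count = 36): {count=36, max=16}
  after event 3 (t=20: SET max = 39): {count=36, max=39}
  after event 4 (t=27: INC total by 12): {count=36, max=39, total=12}
  after event 5 (t=36: DEC count by 14): {count=22, max=39, total=12}
  after event 6 (t=44: DEC max by 8): {count=22, max=31, total=12}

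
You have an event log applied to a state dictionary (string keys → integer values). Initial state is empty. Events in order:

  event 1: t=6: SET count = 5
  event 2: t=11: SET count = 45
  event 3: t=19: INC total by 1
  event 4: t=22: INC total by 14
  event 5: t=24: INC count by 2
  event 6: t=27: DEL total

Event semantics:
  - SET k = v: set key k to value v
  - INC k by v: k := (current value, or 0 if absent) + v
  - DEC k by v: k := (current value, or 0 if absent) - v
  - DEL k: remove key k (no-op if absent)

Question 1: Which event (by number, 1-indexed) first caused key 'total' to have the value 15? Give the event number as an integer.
Answer: 4

Derivation:
Looking for first event where total becomes 15:
  event 3: total = 1
  event 4: total 1 -> 15  <-- first match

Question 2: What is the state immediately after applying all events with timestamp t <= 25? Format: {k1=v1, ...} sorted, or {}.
Answer: {count=47, total=15}

Derivation:
Apply events with t <= 25 (5 events):
  after event 1 (t=6: SET count = 5): {count=5}
  after event 2 (t=11: SET count = 45): {count=45}
  after event 3 (t=19: INC total by 1): {count=45, total=1}
  after event 4 (t=22: INC total by 14): {count=45, total=15}
  after event 5 (t=24: INC count by 2): {count=47, total=15}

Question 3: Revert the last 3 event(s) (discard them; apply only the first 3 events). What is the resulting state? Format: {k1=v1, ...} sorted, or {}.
Answer: {count=45, total=1}

Derivation:
Keep first 3 events (discard last 3):
  after event 1 (t=6: SET count = 5): {count=5}
  after event 2 (t=11: SET count = 45): {count=45}
  after event 3 (t=19: INC total by 1): {count=45, total=1}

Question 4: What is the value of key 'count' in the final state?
Track key 'count' through all 6 events:
  event 1 (t=6: SET count = 5): count (absent) -> 5
  event 2 (t=11: SET count = 45): count 5 -> 45
  event 3 (t=19: INC total by 1): count unchanged
  event 4 (t=22: INC total by 14): count unchanged
  event 5 (t=24: INC count by 2): count 45 -> 47
  event 6 (t=27: DEL total): count unchanged
Final: count = 47

Answer: 47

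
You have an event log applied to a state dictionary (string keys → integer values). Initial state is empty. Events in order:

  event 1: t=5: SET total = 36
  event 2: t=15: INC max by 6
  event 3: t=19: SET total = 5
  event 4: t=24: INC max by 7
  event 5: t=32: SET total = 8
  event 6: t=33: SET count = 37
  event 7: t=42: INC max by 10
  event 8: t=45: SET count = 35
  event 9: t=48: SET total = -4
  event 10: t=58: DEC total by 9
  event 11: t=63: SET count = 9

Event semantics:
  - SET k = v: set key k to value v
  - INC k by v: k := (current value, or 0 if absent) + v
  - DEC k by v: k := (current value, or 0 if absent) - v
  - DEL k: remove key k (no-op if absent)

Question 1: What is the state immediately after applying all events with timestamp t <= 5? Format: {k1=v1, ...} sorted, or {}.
Answer: {total=36}

Derivation:
Apply events with t <= 5 (1 events):
  after event 1 (t=5: SET total = 36): {total=36}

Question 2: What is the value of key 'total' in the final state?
Answer: -13

Derivation:
Track key 'total' through all 11 events:
  event 1 (t=5: SET total = 36): total (absent) -> 36
  event 2 (t=15: INC max by 6): total unchanged
  event 3 (t=19: SET total = 5): total 36 -> 5
  event 4 (t=24: INC max by 7): total unchanged
  event 5 (t=32: SET total = 8): total 5 -> 8
  event 6 (t=33: SET count = 37): total unchanged
  event 7 (t=42: INC max by 10): total unchanged
  event 8 (t=45: SET count = 35): total unchanged
  event 9 (t=48: SET total = -4): total 8 -> -4
  event 10 (t=58: DEC total by 9): total -4 -> -13
  event 11 (t=63: SET count = 9): total unchanged
Final: total = -13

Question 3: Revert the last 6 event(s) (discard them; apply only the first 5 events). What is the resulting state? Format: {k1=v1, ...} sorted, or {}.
Answer: {max=13, total=8}

Derivation:
Keep first 5 events (discard last 6):
  after event 1 (t=5: SET total = 36): {total=36}
  after event 2 (t=15: INC max by 6): {max=6, total=36}
  after event 3 (t=19: SET total = 5): {max=6, total=5}
  after event 4 (t=24: INC max by 7): {max=13, total=5}
  after event 5 (t=32: SET total = 8): {max=13, total=8}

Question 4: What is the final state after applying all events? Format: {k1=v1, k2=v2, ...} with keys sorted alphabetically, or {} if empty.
Answer: {count=9, max=23, total=-13}

Derivation:
  after event 1 (t=5: SET total = 36): {total=36}
  after event 2 (t=15: INC max by 6): {max=6, total=36}
  after event 3 (t=19: SET total = 5): {max=6, total=5}
  after event 4 (t=24: INC max by 7): {max=13, total=5}
  after event 5 (t=32: SET total = 8): {max=13, total=8}
  after event 6 (t=33: SET count = 37): {count=37, max=13, total=8}
  after event 7 (t=42: INC max by 10): {count=37, max=23, total=8}
  after event 8 (t=45: SET count = 35): {count=35, max=23, total=8}
  after event 9 (t=48: SET total = -4): {count=35, max=23, total=-4}
  after event 10 (t=58: DEC total by 9): {count=35, max=23, total=-13}
  after event 11 (t=63: SET count = 9): {count=9, max=23, total=-13}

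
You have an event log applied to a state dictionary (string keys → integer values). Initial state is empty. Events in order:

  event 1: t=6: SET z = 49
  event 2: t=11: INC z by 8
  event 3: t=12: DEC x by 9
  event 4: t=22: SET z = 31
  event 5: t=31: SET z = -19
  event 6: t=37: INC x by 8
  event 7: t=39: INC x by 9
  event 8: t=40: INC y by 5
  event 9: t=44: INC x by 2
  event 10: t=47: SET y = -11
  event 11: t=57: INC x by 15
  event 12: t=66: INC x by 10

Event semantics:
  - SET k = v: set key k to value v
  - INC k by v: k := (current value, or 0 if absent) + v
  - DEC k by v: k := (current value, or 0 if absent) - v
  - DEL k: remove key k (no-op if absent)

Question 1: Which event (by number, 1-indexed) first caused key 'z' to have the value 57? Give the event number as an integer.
Looking for first event where z becomes 57:
  event 1: z = 49
  event 2: z 49 -> 57  <-- first match

Answer: 2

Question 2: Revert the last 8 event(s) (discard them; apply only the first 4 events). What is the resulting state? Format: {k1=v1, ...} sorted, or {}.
Keep first 4 events (discard last 8):
  after event 1 (t=6: SET z = 49): {z=49}
  after event 2 (t=11: INC z by 8): {z=57}
  after event 3 (t=12: DEC x by 9): {x=-9, z=57}
  after event 4 (t=22: SET z = 31): {x=-9, z=31}

Answer: {x=-9, z=31}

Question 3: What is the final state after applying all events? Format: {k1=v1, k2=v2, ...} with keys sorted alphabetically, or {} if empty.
Answer: {x=35, y=-11, z=-19}

Derivation:
  after event 1 (t=6: SET z = 49): {z=49}
  after event 2 (t=11: INC z by 8): {z=57}
  after event 3 (t=12: DEC x by 9): {x=-9, z=57}
  after event 4 (t=22: SET z = 31): {x=-9, z=31}
  after event 5 (t=31: SET z = -19): {x=-9, z=-19}
  after event 6 (t=37: INC x by 8): {x=-1, z=-19}
  after event 7 (t=39: INC x by 9): {x=8, z=-19}
  after event 8 (t=40: INC y by 5): {x=8, y=5, z=-19}
  after event 9 (t=44: INC x by 2): {x=10, y=5, z=-19}
  after event 10 (t=47: SET y = -11): {x=10, y=-11, z=-19}
  after event 11 (t=57: INC x by 15): {x=25, y=-11, z=-19}
  after event 12 (t=66: INC x by 10): {x=35, y=-11, z=-19}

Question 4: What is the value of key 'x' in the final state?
Answer: 35

Derivation:
Track key 'x' through all 12 events:
  event 1 (t=6: SET z = 49): x unchanged
  event 2 (t=11: INC z by 8): x unchanged
  event 3 (t=12: DEC x by 9): x (absent) -> -9
  event 4 (t=22: SET z = 31): x unchanged
  event 5 (t=31: SET z = -19): x unchanged
  event 6 (t=37: INC x by 8): x -9 -> -1
  event 7 (t=39: INC x by 9): x -1 -> 8
  event 8 (t=40: INC y by 5): x unchanged
  event 9 (t=44: INC x by 2): x 8 -> 10
  event 10 (t=47: SET y = -11): x unchanged
  event 11 (t=57: INC x by 15): x 10 -> 25
  event 12 (t=66: INC x by 10): x 25 -> 35
Final: x = 35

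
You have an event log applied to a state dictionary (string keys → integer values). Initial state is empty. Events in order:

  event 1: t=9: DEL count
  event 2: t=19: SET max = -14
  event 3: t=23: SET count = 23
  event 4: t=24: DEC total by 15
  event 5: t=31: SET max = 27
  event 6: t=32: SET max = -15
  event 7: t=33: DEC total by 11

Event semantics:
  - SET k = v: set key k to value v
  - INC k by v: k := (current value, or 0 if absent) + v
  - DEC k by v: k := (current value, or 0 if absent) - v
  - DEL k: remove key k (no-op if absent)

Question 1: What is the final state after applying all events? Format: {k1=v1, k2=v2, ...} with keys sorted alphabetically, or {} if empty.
Answer: {count=23, max=-15, total=-26}

Derivation:
  after event 1 (t=9: DEL count): {}
  after event 2 (t=19: SET max = -14): {max=-14}
  after event 3 (t=23: SET count = 23): {count=23, max=-14}
  after event 4 (t=24: DEC total by 15): {count=23, max=-14, total=-15}
  after event 5 (t=31: SET max = 27): {count=23, max=27, total=-15}
  after event 6 (t=32: SET max = -15): {count=23, max=-15, total=-15}
  after event 7 (t=33: DEC total by 11): {count=23, max=-15, total=-26}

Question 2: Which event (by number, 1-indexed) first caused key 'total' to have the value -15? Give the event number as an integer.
Answer: 4

Derivation:
Looking for first event where total becomes -15:
  event 4: total (absent) -> -15  <-- first match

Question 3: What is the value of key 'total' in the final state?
Answer: -26

Derivation:
Track key 'total' through all 7 events:
  event 1 (t=9: DEL count): total unchanged
  event 2 (t=19: SET max = -14): total unchanged
  event 3 (t=23: SET count = 23): total unchanged
  event 4 (t=24: DEC total by 15): total (absent) -> -15
  event 5 (t=31: SET max = 27): total unchanged
  event 6 (t=32: SET max = -15): total unchanged
  event 7 (t=33: DEC total by 11): total -15 -> -26
Final: total = -26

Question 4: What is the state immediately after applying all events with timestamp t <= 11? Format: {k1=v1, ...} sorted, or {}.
Answer: {}

Derivation:
Apply events with t <= 11 (1 events):
  after event 1 (t=9: DEL count): {}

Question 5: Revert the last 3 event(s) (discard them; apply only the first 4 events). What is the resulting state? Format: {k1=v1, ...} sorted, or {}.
Answer: {count=23, max=-14, total=-15}

Derivation:
Keep first 4 events (discard last 3):
  after event 1 (t=9: DEL count): {}
  after event 2 (t=19: SET max = -14): {max=-14}
  after event 3 (t=23: SET count = 23): {count=23, max=-14}
  after event 4 (t=24: DEC total by 15): {count=23, max=-14, total=-15}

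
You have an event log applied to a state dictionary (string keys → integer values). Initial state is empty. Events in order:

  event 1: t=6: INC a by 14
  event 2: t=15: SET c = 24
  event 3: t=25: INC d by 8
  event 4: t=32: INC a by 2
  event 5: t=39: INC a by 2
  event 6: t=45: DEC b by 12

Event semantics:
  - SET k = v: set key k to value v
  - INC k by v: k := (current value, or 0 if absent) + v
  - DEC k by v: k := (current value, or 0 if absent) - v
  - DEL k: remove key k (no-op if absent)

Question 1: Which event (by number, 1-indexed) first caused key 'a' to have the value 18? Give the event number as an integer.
Looking for first event where a becomes 18:
  event 1: a = 14
  event 2: a = 14
  event 3: a = 14
  event 4: a = 16
  event 5: a 16 -> 18  <-- first match

Answer: 5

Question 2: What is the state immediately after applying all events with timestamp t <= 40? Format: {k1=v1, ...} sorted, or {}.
Apply events with t <= 40 (5 events):
  after event 1 (t=6: INC a by 14): {a=14}
  after event 2 (t=15: SET c = 24): {a=14, c=24}
  after event 3 (t=25: INC d by 8): {a=14, c=24, d=8}
  after event 4 (t=32: INC a by 2): {a=16, c=24, d=8}
  after event 5 (t=39: INC a by 2): {a=18, c=24, d=8}

Answer: {a=18, c=24, d=8}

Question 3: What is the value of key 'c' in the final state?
Answer: 24

Derivation:
Track key 'c' through all 6 events:
  event 1 (t=6: INC a by 14): c unchanged
  event 2 (t=15: SET c = 24): c (absent) -> 24
  event 3 (t=25: INC d by 8): c unchanged
  event 4 (t=32: INC a by 2): c unchanged
  event 5 (t=39: INC a by 2): c unchanged
  event 6 (t=45: DEC b by 12): c unchanged
Final: c = 24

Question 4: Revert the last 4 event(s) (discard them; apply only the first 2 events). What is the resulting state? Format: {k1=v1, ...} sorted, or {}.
Answer: {a=14, c=24}

Derivation:
Keep first 2 events (discard last 4):
  after event 1 (t=6: INC a by 14): {a=14}
  after event 2 (t=15: SET c = 24): {a=14, c=24}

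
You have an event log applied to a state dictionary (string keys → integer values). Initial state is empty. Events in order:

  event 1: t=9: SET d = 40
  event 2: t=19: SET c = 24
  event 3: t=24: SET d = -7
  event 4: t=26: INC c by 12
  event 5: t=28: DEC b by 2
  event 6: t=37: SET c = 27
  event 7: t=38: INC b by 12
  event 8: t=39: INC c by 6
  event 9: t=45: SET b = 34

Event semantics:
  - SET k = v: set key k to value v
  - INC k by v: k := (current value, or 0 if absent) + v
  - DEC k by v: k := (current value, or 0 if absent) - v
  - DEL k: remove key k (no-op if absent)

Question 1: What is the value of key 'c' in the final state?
Answer: 33

Derivation:
Track key 'c' through all 9 events:
  event 1 (t=9: SET d = 40): c unchanged
  event 2 (t=19: SET c = 24): c (absent) -> 24
  event 3 (t=24: SET d = -7): c unchanged
  event 4 (t=26: INC c by 12): c 24 -> 36
  event 5 (t=28: DEC b by 2): c unchanged
  event 6 (t=37: SET c = 27): c 36 -> 27
  event 7 (t=38: INC b by 12): c unchanged
  event 8 (t=39: INC c by 6): c 27 -> 33
  event 9 (t=45: SET b = 34): c unchanged
Final: c = 33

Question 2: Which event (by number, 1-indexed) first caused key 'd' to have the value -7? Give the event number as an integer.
Answer: 3

Derivation:
Looking for first event where d becomes -7:
  event 1: d = 40
  event 2: d = 40
  event 3: d 40 -> -7  <-- first match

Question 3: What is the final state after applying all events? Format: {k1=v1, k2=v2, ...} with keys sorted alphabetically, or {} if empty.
  after event 1 (t=9: SET d = 40): {d=40}
  after event 2 (t=19: SET c = 24): {c=24, d=40}
  after event 3 (t=24: SET d = -7): {c=24, d=-7}
  after event 4 (t=26: INC c by 12): {c=36, d=-7}
  after event 5 (t=28: DEC b by 2): {b=-2, c=36, d=-7}
  after event 6 (t=37: SET c = 27): {b=-2, c=27, d=-7}
  after event 7 (t=38: INC b by 12): {b=10, c=27, d=-7}
  after event 8 (t=39: INC c by 6): {b=10, c=33, d=-7}
  after event 9 (t=45: SET b = 34): {b=34, c=33, d=-7}

Answer: {b=34, c=33, d=-7}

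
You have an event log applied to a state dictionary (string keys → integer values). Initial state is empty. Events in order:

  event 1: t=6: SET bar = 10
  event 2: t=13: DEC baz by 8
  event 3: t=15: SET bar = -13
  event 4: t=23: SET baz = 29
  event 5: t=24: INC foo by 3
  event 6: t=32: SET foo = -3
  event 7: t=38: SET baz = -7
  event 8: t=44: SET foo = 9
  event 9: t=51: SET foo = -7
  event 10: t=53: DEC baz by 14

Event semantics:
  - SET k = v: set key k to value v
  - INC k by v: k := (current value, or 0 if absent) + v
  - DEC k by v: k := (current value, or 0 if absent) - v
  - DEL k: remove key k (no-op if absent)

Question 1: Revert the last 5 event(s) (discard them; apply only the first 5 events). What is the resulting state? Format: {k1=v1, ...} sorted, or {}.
Answer: {bar=-13, baz=29, foo=3}

Derivation:
Keep first 5 events (discard last 5):
  after event 1 (t=6: SET bar = 10): {bar=10}
  after event 2 (t=13: DEC baz by 8): {bar=10, baz=-8}
  after event 3 (t=15: SET bar = -13): {bar=-13, baz=-8}
  after event 4 (t=23: SET baz = 29): {bar=-13, baz=29}
  after event 5 (t=24: INC foo by 3): {bar=-13, baz=29, foo=3}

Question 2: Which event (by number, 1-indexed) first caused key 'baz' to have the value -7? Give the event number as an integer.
Looking for first event where baz becomes -7:
  event 2: baz = -8
  event 3: baz = -8
  event 4: baz = 29
  event 5: baz = 29
  event 6: baz = 29
  event 7: baz 29 -> -7  <-- first match

Answer: 7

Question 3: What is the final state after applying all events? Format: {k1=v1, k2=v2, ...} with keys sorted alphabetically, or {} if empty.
Answer: {bar=-13, baz=-21, foo=-7}

Derivation:
  after event 1 (t=6: SET bar = 10): {bar=10}
  after event 2 (t=13: DEC baz by 8): {bar=10, baz=-8}
  after event 3 (t=15: SET bar = -13): {bar=-13, baz=-8}
  after event 4 (t=23: SET baz = 29): {bar=-13, baz=29}
  after event 5 (t=24: INC foo by 3): {bar=-13, baz=29, foo=3}
  after event 6 (t=32: SET foo = -3): {bar=-13, baz=29, foo=-3}
  after event 7 (t=38: SET baz = -7): {bar=-13, baz=-7, foo=-3}
  after event 8 (t=44: SET foo = 9): {bar=-13, baz=-7, foo=9}
  after event 9 (t=51: SET foo = -7): {bar=-13, baz=-7, foo=-7}
  after event 10 (t=53: DEC baz by 14): {bar=-13, baz=-21, foo=-7}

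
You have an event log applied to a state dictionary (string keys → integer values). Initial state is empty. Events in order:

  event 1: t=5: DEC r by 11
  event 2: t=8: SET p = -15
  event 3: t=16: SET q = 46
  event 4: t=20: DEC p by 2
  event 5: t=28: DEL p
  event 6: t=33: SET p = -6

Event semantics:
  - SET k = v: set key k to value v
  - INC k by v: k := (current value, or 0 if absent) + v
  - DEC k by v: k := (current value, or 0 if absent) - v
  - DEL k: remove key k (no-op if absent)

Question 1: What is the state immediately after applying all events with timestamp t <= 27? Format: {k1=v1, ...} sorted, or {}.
Apply events with t <= 27 (4 events):
  after event 1 (t=5: DEC r by 11): {r=-11}
  after event 2 (t=8: SET p = -15): {p=-15, r=-11}
  after event 3 (t=16: SET q = 46): {p=-15, q=46, r=-11}
  after event 4 (t=20: DEC p by 2): {p=-17, q=46, r=-11}

Answer: {p=-17, q=46, r=-11}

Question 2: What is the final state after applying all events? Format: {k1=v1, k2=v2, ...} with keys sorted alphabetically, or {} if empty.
Answer: {p=-6, q=46, r=-11}

Derivation:
  after event 1 (t=5: DEC r by 11): {r=-11}
  after event 2 (t=8: SET p = -15): {p=-15, r=-11}
  after event 3 (t=16: SET q = 46): {p=-15, q=46, r=-11}
  after event 4 (t=20: DEC p by 2): {p=-17, q=46, r=-11}
  after event 5 (t=28: DEL p): {q=46, r=-11}
  after event 6 (t=33: SET p = -6): {p=-6, q=46, r=-11}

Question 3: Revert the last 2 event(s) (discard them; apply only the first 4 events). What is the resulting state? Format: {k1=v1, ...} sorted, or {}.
Answer: {p=-17, q=46, r=-11}

Derivation:
Keep first 4 events (discard last 2):
  after event 1 (t=5: DEC r by 11): {r=-11}
  after event 2 (t=8: SET p = -15): {p=-15, r=-11}
  after event 3 (t=16: SET q = 46): {p=-15, q=46, r=-11}
  after event 4 (t=20: DEC p by 2): {p=-17, q=46, r=-11}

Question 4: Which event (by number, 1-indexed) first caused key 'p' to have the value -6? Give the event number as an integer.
Looking for first event where p becomes -6:
  event 2: p = -15
  event 3: p = -15
  event 4: p = -17
  event 5: p = (absent)
  event 6: p (absent) -> -6  <-- first match

Answer: 6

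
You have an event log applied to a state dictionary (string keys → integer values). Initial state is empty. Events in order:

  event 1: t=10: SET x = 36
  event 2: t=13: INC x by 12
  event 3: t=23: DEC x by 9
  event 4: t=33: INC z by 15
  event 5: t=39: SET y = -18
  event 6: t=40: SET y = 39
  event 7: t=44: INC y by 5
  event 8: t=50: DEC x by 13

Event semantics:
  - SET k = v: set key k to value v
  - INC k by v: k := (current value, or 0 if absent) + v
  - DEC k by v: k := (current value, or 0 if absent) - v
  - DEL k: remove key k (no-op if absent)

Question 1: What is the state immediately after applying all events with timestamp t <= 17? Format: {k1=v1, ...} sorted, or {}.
Answer: {x=48}

Derivation:
Apply events with t <= 17 (2 events):
  after event 1 (t=10: SET x = 36): {x=36}
  after event 2 (t=13: INC x by 12): {x=48}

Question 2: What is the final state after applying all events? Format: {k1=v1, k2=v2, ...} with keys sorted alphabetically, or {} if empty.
  after event 1 (t=10: SET x = 36): {x=36}
  after event 2 (t=13: INC x by 12): {x=48}
  after event 3 (t=23: DEC x by 9): {x=39}
  after event 4 (t=33: INC z by 15): {x=39, z=15}
  after event 5 (t=39: SET y = -18): {x=39, y=-18, z=15}
  after event 6 (t=40: SET y = 39): {x=39, y=39, z=15}
  after event 7 (t=44: INC y by 5): {x=39, y=44, z=15}
  after event 8 (t=50: DEC x by 13): {x=26, y=44, z=15}

Answer: {x=26, y=44, z=15}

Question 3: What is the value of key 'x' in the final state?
Answer: 26

Derivation:
Track key 'x' through all 8 events:
  event 1 (t=10: SET x = 36): x (absent) -> 36
  event 2 (t=13: INC x by 12): x 36 -> 48
  event 3 (t=23: DEC x by 9): x 48 -> 39
  event 4 (t=33: INC z by 15): x unchanged
  event 5 (t=39: SET y = -18): x unchanged
  event 6 (t=40: SET y = 39): x unchanged
  event 7 (t=44: INC y by 5): x unchanged
  event 8 (t=50: DEC x by 13): x 39 -> 26
Final: x = 26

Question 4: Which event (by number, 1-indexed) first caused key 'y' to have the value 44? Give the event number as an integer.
Looking for first event where y becomes 44:
  event 5: y = -18
  event 6: y = 39
  event 7: y 39 -> 44  <-- first match

Answer: 7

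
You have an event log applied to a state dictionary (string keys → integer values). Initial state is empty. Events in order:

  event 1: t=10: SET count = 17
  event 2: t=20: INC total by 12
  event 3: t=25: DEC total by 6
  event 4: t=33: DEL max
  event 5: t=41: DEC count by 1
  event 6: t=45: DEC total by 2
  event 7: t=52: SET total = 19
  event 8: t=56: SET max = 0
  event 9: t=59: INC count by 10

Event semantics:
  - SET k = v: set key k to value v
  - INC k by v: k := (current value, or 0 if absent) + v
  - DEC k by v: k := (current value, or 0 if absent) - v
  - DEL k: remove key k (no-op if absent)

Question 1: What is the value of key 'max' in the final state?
Track key 'max' through all 9 events:
  event 1 (t=10: SET count = 17): max unchanged
  event 2 (t=20: INC total by 12): max unchanged
  event 3 (t=25: DEC total by 6): max unchanged
  event 4 (t=33: DEL max): max (absent) -> (absent)
  event 5 (t=41: DEC count by 1): max unchanged
  event 6 (t=45: DEC total by 2): max unchanged
  event 7 (t=52: SET total = 19): max unchanged
  event 8 (t=56: SET max = 0): max (absent) -> 0
  event 9 (t=59: INC count by 10): max unchanged
Final: max = 0

Answer: 0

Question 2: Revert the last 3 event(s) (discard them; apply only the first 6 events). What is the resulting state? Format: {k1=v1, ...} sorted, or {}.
Keep first 6 events (discard last 3):
  after event 1 (t=10: SET count = 17): {count=17}
  after event 2 (t=20: INC total by 12): {count=17, total=12}
  after event 3 (t=25: DEC total by 6): {count=17, total=6}
  after event 4 (t=33: DEL max): {count=17, total=6}
  after event 5 (t=41: DEC count by 1): {count=16, total=6}
  after event 6 (t=45: DEC total by 2): {count=16, total=4}

Answer: {count=16, total=4}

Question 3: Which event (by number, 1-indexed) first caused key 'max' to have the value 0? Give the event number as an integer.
Looking for first event where max becomes 0:
  event 8: max (absent) -> 0  <-- first match

Answer: 8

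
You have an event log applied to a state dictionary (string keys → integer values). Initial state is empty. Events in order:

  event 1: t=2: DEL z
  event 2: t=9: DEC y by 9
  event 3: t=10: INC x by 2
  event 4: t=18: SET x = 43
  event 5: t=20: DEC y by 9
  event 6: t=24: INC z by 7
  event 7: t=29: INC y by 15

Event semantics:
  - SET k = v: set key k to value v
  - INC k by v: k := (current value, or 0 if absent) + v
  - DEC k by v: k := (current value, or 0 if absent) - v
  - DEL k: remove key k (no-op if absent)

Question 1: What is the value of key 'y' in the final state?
Answer: -3

Derivation:
Track key 'y' through all 7 events:
  event 1 (t=2: DEL z): y unchanged
  event 2 (t=9: DEC y by 9): y (absent) -> -9
  event 3 (t=10: INC x by 2): y unchanged
  event 4 (t=18: SET x = 43): y unchanged
  event 5 (t=20: DEC y by 9): y -9 -> -18
  event 6 (t=24: INC z by 7): y unchanged
  event 7 (t=29: INC y by 15): y -18 -> -3
Final: y = -3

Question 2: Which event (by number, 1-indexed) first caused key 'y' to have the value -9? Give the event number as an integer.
Answer: 2

Derivation:
Looking for first event where y becomes -9:
  event 2: y (absent) -> -9  <-- first match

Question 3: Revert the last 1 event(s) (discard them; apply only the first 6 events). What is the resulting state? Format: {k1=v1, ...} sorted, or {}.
Answer: {x=43, y=-18, z=7}

Derivation:
Keep first 6 events (discard last 1):
  after event 1 (t=2: DEL z): {}
  after event 2 (t=9: DEC y by 9): {y=-9}
  after event 3 (t=10: INC x by 2): {x=2, y=-9}
  after event 4 (t=18: SET x = 43): {x=43, y=-9}
  after event 5 (t=20: DEC y by 9): {x=43, y=-18}
  after event 6 (t=24: INC z by 7): {x=43, y=-18, z=7}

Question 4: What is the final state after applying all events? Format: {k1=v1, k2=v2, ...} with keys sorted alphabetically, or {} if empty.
  after event 1 (t=2: DEL z): {}
  after event 2 (t=9: DEC y by 9): {y=-9}
  after event 3 (t=10: INC x by 2): {x=2, y=-9}
  after event 4 (t=18: SET x = 43): {x=43, y=-9}
  after event 5 (t=20: DEC y by 9): {x=43, y=-18}
  after event 6 (t=24: INC z by 7): {x=43, y=-18, z=7}
  after event 7 (t=29: INC y by 15): {x=43, y=-3, z=7}

Answer: {x=43, y=-3, z=7}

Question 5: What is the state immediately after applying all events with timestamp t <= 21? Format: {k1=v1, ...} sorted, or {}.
Answer: {x=43, y=-18}

Derivation:
Apply events with t <= 21 (5 events):
  after event 1 (t=2: DEL z): {}
  after event 2 (t=9: DEC y by 9): {y=-9}
  after event 3 (t=10: INC x by 2): {x=2, y=-9}
  after event 4 (t=18: SET x = 43): {x=43, y=-9}
  after event 5 (t=20: DEC y by 9): {x=43, y=-18}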